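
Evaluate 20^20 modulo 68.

64

Compute successive squares:
20^1 ≡ 20 (mod 68)
20^2 ≡ 20^2 = 400 ≡ 60 (mod 68)
20^4 ≡ 60^2 = 3600 ≡ 64 (mod 68)
20^8 ≡ 64^2 = 4096 ≡ 16 (mod 68)
20^16 ≡ 16^2 = 256 ≡ 52 (mod 68)
20^20 = 20^16 · 20^4 ≡ 52 · 64 (mod 68).
52 · 64 = 3328 ≡ 64 (mod 68).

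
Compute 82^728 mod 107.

Compute successive squares:
728 in binary is 1011011000, i.e. 728 = 512 + 128 + 64 + 16 + 8.
82^1 ≡ 82 (mod 107)
82^2 ≡ 82^2 = 6724 ≡ 90 (mod 107)
82^4 ≡ 90^2 = 8100 ≡ 75 (mod 107)
82^8 ≡ 75^2 = 5625 ≡ 61 (mod 107)
82^16 ≡ 61^2 = 3721 ≡ 83 (mod 107)
82^32 ≡ 83^2 = 6889 ≡ 41 (mod 107)
82^64 ≡ 41^2 = 1681 ≡ 76 (mod 107)
82^128 ≡ 76^2 = 5776 ≡ 105 (mod 107)
82^256 ≡ 105^2 = 11025 ≡ 4 (mod 107)
82^512 ≡ 4^2 = 16 (mod 107)
82^728 = 82^512 · 82^128 · 82^64 · 82^16 · 82^8 ≡ 16 · 105 · 76 · 83 · 61 (mod 107).
Accumulate the product:
16 · 105 = 1680 ≡ 75
75 · 76 = 5700 ≡ 29
29 · 83 = 2407 ≡ 53
53 · 61 = 3233 ≡ 23

23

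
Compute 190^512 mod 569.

190^1 ≡ 190 (mod 569)
190^2 ≡ 190^2 = 36100 ≡ 253 (mod 569)
190^4 ≡ 253^2 = 64009 ≡ 281 (mod 569)
190^8 ≡ 281^2 = 78961 ≡ 439 (mod 569)
190^16 ≡ 439^2 = 192721 ≡ 399 (mod 569)
190^32 ≡ 399^2 = 159201 ≡ 450 (mod 569)
190^64 ≡ 450^2 = 202500 ≡ 505 (mod 569)
190^128 ≡ 505^2 = 255025 ≡ 113 (mod 569)
190^256 ≡ 113^2 = 12769 ≡ 251 (mod 569)
190^512 ≡ 251^2 = 63001 ≡ 411 (mod 569)
So 190^512 ≡ 411 (mod 569).

411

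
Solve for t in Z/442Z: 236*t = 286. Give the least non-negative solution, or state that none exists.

gcd(236, 442) = 2, and 2 | 286, so solutions exist.
Divide through by 2: 118*t ≡ 143 (mod 221).
118⁻¹ ≡ 118 (mod 221).
t ≡ 118*143 ≡ 78 (mod 221).
The smallest non-negative solution is t = 78.

78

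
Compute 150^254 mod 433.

417

By square-and-multiply:
254 in binary is 11111110, i.e. 254 = 128 + 64 + 32 + 16 + 8 + 4 + 2.
150^1 ≡ 150 (mod 433)
150^2 ≡ 150^2 = 22500 ≡ 417 (mod 433)
150^4 ≡ 417^2 = 173889 ≡ 256 (mod 433)
150^8 ≡ 256^2 = 65536 ≡ 153 (mod 433)
150^16 ≡ 153^2 = 23409 ≡ 27 (mod 433)
150^32 ≡ 27^2 = 729 ≡ 296 (mod 433)
150^64 ≡ 296^2 = 87616 ≡ 150 (mod 433)
150^128 ≡ 150^2 = 22500 ≡ 417 (mod 433)
150^254 = 150^128 · 150^64 · 150^32 · 150^16 · 150^8 · 150^4 · 150^2 ≡ 417 · 150 · 296 · 27 · 153 · 256 · 417 (mod 433).
Accumulate the product:
417 · 150 = 62550 ≡ 198
198 · 296 = 58608 ≡ 153
153 · 27 = 4131 ≡ 234
234 · 153 = 35802 ≡ 296
296 · 256 = 75776 ≡ 1
1 · 417 = 417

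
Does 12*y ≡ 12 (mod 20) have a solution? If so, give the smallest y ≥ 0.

1

gcd(12, 20) = 4, and 4 | 12, so solutions exist.
Divide through by 4: 3*y = 3 (mod 5).
3⁻¹ ≡ 2 (mod 5).
y ≡ 2*3 ≡ 1 (mod 5).
The smallest non-negative solution is y = 1.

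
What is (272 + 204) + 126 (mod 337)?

265

272 + 204 = 476 ≡ 139 (mod 337)
139 + 126 = 265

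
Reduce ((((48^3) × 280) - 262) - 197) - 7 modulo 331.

244

(48)^3 ≡ 38 (mod 331)
38 × 280 = 10640 ≡ 48 (mod 331)
48 - 262 = -214 ≡ 117 (mod 331)
117 - 197 = -80 ≡ 251 (mod 331)
251 - 7 = 244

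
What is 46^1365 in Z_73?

By square-and-multiply:
46^1 ≡ 46 (mod 73)
46^2 ≡ 46^2 = 2116 ≡ 72 (mod 73)
46^4 ≡ 72^2 = 5184 ≡ 1 (mod 73)
46^8 ≡ 1^2 = 1 (mod 73)
46^16 ≡ 1^2 = 1 (mod 73)
46^32 ≡ 1^2 = 1 (mod 73)
46^64 ≡ 1^2 = 1 (mod 73)
46^128 ≡ 1^2 = 1 (mod 73)
46^256 ≡ 1^2 = 1 (mod 73)
46^512 ≡ 1^2 = 1 (mod 73)
46^1024 ≡ 1^2 = 1 (mod 73)
46^1365 = 46^1024 × 46^256 × 46^64 × 46^16 × 46^4 × 46^1 ≡ 1 × 1 × 1 × 1 × 1 × 46 (mod 73).
Accumulate the product:
1 × 1 = 1
1 × 1 = 1
1 × 1 = 1
1 × 1 = 1
1 × 46 = 46

46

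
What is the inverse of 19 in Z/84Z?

31

By the extended Euclidean algorithm:
84 = 4·19 + 8
19 = 2·8 + 3
8 = 2·3 + 2
3 = 1·2 + 1
2 = 2·1 + 0
gcd(19, 84) = 1, so the inverse exists.
Bézout: 1 = −7·84 + 31·19.
So 19⁻¹ ≡ 31 (mod 84).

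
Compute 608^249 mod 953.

318

Compute successive squares:
249 in binary is 11111001, i.e. 249 = 128 + 64 + 32 + 16 + 8 + 1.
608^1 ≡ 608 (mod 953)
608^2 ≡ 608^2 = 369664 ≡ 853 (mod 953)
608^4 ≡ 853^2 = 727609 ≡ 470 (mod 953)
608^8 ≡ 470^2 = 220900 ≡ 757 (mod 953)
608^16 ≡ 757^2 = 573049 ≡ 296 (mod 953)
608^32 ≡ 296^2 = 87616 ≡ 893 (mod 953)
608^64 ≡ 893^2 = 797449 ≡ 741 (mod 953)
608^128 ≡ 741^2 = 549081 ≡ 153 (mod 953)
608^249 = 608^128 · 608^64 · 608^32 · 608^16 · 608^8 · 608^1 ≡ 153 · 741 · 893 · 296 · 757 · 608 (mod 953).
Accumulate the product:
153 · 741 = 113373 ≡ 919
919 · 893 = 820667 ≡ 134
134 · 296 = 39664 ≡ 591
591 · 757 = 447387 ≡ 430
430 · 608 = 261440 ≡ 318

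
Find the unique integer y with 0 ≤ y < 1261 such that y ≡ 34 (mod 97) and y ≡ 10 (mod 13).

97⁻¹ mod 13: 97·11 ≡ 1 (mod 13), so 97⁻¹ ≡ 11.
y = 34 + 97·((10 − 34)·11 mod 13) = 34 + 97·9 = 907.
Check: 907 mod 97 = 34, 907 mod 13 = 10. ✓

907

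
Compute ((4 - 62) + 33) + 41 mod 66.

16

4 - 62 = -58 ≡ 8 (mod 66)
8 + 33 = 41
41 + 41 = 82 ≡ 16 (mod 66)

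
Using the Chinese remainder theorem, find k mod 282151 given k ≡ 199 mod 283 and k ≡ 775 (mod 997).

42649

283⁻¹ mod 997: 283*613 ≡ 1 (mod 997), so 283⁻¹ ≡ 613.
k = 199 + 283*((775 − 199)*613 mod 997) = 199 + 283*150 = 42649.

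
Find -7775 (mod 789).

-7775 = -10·789 + 115, so -7775 ≡ 115 (mod 789).

115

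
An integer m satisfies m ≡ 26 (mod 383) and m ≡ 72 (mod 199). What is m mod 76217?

19176

383⁻¹ mod 199: 383×53 ≡ 1 (mod 199), so 383⁻¹ ≡ 53.
m = 26 + 383×((72 − 26)×53 mod 199) = 26 + 383×50 = 19176.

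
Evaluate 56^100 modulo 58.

Using repeated squaring:
100 in binary is 1100100, i.e. 100 = 64 + 32 + 4.
56^1 ≡ 56 (mod 58)
56^2 ≡ 56^2 = 3136 ≡ 4 (mod 58)
56^4 ≡ 4^2 = 16 (mod 58)
56^8 ≡ 16^2 = 256 ≡ 24 (mod 58)
56^16 ≡ 24^2 = 576 ≡ 54 (mod 58)
56^32 ≡ 54^2 = 2916 ≡ 16 (mod 58)
56^64 ≡ 16^2 = 256 ≡ 24 (mod 58)
56^100 = 56^64 · 56^32 · 56^4 ≡ 24 · 16 · 16 (mod 58).
Accumulate the product:
24 · 16 = 384 ≡ 36
36 · 16 = 576 ≡ 54

54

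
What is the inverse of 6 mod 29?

29 = 4·6 + 5
6 = 1·5 + 1
5 = 5·1 + 0
gcd(6, 29) = 1, so the inverse exists.
Back-substitute for 1:
1 = 1·6 − 1·5
  = −1·29 + 5·6
So 6⁻¹ ≡ 5 (mod 29).

5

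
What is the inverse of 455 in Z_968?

751

Run the extended Euclidean algorithm:
968 = 2×455 + 58
455 = 7×58 + 49
58 = 1×49 + 9
49 = 5×9 + 4
9 = 2×4 + 1
4 = 4×1 + 0
gcd(455, 968) = 1, so the inverse exists.
Back-substitute for 1:
1 = 1×9 − 2×4
  = −2×49 + 11×9
  = 11×58 − 13×49
  = −13×455 + 102×58
  = 102×968 − 217×455
So 455⁻¹ ≡ −217 ≡ 751 (mod 968).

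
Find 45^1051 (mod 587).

244

By square-and-multiply:
45^1 ≡ 45 (mod 587)
45^2 ≡ 45^2 = 2025 ≡ 264 (mod 587)
45^4 ≡ 264^2 = 69696 ≡ 430 (mod 587)
45^8 ≡ 430^2 = 184900 ≡ 582 (mod 587)
45^16 ≡ 582^2 = 338724 ≡ 25 (mod 587)
45^32 ≡ 25^2 = 625 ≡ 38 (mod 587)
45^64 ≡ 38^2 = 1444 ≡ 270 (mod 587)
45^128 ≡ 270^2 = 72900 ≡ 112 (mod 587)
45^256 ≡ 112^2 = 12544 ≡ 217 (mod 587)
45^512 ≡ 217^2 = 47089 ≡ 129 (mod 587)
45^1024 ≡ 129^2 = 16641 ≡ 205 (mod 587)
45^1051 = 45^1024 * 45^16 * 45^8 * 45^2 * 45^1 ≡ 205 * 25 * 582 * 264 * 45 (mod 587).
Accumulate the product:
205 * 25 = 5125 ≡ 429
429 * 582 = 249678 ≡ 203
203 * 264 = 53592 ≡ 175
175 * 45 = 7875 ≡ 244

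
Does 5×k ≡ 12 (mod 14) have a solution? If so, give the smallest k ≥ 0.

8

gcd(5, 14) = 1, so a unique solution mod 14 exists.
5⁻¹ ≡ 3 (mod 14).
k ≡ 3×12 ≡ 8 (mod 14).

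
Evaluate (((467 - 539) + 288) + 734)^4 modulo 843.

688

467 - 539 = -72 ≡ 771 (mod 843)
771 + 288 = 1059 ≡ 216 (mod 843)
216 + 734 = 950 ≡ 107 (mod 843)
(107)^4 ≡ 688 (mod 843)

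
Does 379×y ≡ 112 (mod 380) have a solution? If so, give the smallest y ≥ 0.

gcd(379, 380) = 1, so a unique solution mod 380 exists.
379⁻¹ ≡ 379 (mod 380).
y ≡ 379×112 ≡ 268 (mod 380).

268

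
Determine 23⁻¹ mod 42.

Run the extended Euclidean algorithm:
42 = 1·23 + 19
23 = 1·19 + 4
19 = 4·4 + 3
4 = 1·3 + 1
3 = 3·1 + 0
gcd(23, 42) = 1, so the inverse exists.
Back-substitute for 1:
1 = 1·4 − 1·3
  = −1·19 + 5·4
  = 5·23 − 6·19
  = −6·42 + 11·23
So 23⁻¹ ≡ 11 (mod 42).

11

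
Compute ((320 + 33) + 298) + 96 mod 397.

350

320 + 33 = 353
353 + 298 = 651 ≡ 254 (mod 397)
254 + 96 = 350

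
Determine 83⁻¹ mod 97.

By the extended Euclidean algorithm:
97 = 1*83 + 14
83 = 5*14 + 13
14 = 1*13 + 1
13 = 13*1 + 0
gcd(83, 97) = 1, so the inverse exists.
Back-substitute for 1:
1 = 1*14 − 1*13
  = −1*83 + 6*14
  = 6*97 − 7*83
So 83⁻¹ ≡ −7 ≡ 90 (mod 97).

90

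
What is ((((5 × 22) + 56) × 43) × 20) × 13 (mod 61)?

16

5 × 22 = 110 ≡ 49 (mod 61)
49 + 56 = 105 ≡ 44 (mod 61)
44 × 43 = 1892 ≡ 1 (mod 61)
1 × 20 = 20
20 × 13 = 260 ≡ 16 (mod 61)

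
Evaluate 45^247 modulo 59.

35

Compute successive squares:
45^1 ≡ 45 (mod 59)
45^2 ≡ 45^2 = 2025 ≡ 19 (mod 59)
45^4 ≡ 19^2 = 361 ≡ 7 (mod 59)
45^8 ≡ 7^2 = 49 (mod 59)
45^16 ≡ 49^2 = 2401 ≡ 41 (mod 59)
45^32 ≡ 41^2 = 1681 ≡ 29 (mod 59)
45^64 ≡ 29^2 = 841 ≡ 15 (mod 59)
45^128 ≡ 15^2 = 225 ≡ 48 (mod 59)
45^247 = 45^128 × 45^64 × 45^32 × 45^16 × 45^4 × 45^2 × 45^1 ≡ 48 × 15 × 29 × 41 × 7 × 19 × 45 (mod 59).
Accumulate the product:
48 × 15 = 720 ≡ 12
12 × 29 = 348 ≡ 53
53 × 41 = 2173 ≡ 49
49 × 7 = 343 ≡ 48
48 × 19 = 912 ≡ 27
27 × 45 = 1215 ≡ 35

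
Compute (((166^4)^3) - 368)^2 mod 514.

(166)^4 ≡ 422 (mod 514)
(422)^3 ≡ 22 (mod 514)
22 - 368 = -346 ≡ 168 (mod 514)
(168)^2 ≡ 468 (mod 514)

468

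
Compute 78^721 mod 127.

By square-and-multiply:
721 in binary is 1011010001, i.e. 721 = 512 + 128 + 64 + 16 + 1.
78^1 ≡ 78 (mod 127)
78^2 ≡ 78^2 = 6084 ≡ 115 (mod 127)
78^4 ≡ 115^2 = 13225 ≡ 17 (mod 127)
78^8 ≡ 17^2 = 289 ≡ 35 (mod 127)
78^16 ≡ 35^2 = 1225 ≡ 82 (mod 127)
78^32 ≡ 82^2 = 6724 ≡ 120 (mod 127)
78^64 ≡ 120^2 = 14400 ≡ 49 (mod 127)
78^128 ≡ 49^2 = 2401 ≡ 115 (mod 127)
78^256 ≡ 115^2 = 13225 ≡ 17 (mod 127)
78^512 ≡ 17^2 = 289 ≡ 35 (mod 127)
78^721 = 78^512 × 78^128 × 78^64 × 78^16 × 78^1 ≡ 35 × 115 × 49 × 82 × 78 (mod 127).
Accumulate the product:
35 × 115 = 4025 ≡ 88
88 × 49 = 4312 ≡ 121
121 × 82 = 9922 ≡ 16
16 × 78 = 1248 ≡ 105

105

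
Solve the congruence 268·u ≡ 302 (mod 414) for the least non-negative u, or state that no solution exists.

gcd(268, 414) = 2, and 2 | 302, so solutions exist.
Divide through by 2: 134·u mod 207 = 151.
134⁻¹ ≡ 17 (mod 207).
u ≡ 17·151 ≡ 83 (mod 207).
The smallest non-negative solution is u = 83.

83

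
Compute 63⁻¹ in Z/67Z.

50

67 = 1×63 + 4
63 = 15×4 + 3
4 = 1×3 + 1
3 = 3×1 + 0
gcd(63, 67) = 1, so the inverse exists.
Back-substitute for 1:
1 = 1×4 − 1×3
  = −1×63 + 16×4
  = 16×67 − 17×63
So 63⁻¹ ≡ −17 ≡ 50 (mod 67).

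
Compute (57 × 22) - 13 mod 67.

57 × 22 = 1254 ≡ 48 (mod 67)
48 - 13 = 35

35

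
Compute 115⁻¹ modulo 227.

227 = 1×115 + 112
115 = 1×112 + 3
112 = 37×3 + 1
3 = 3×1 + 0
gcd(115, 227) = 1, so the inverse exists.
Back-substitute for 1:
1 = 1×112 − 37×3
  = −37×115 + 38×112
  = 38×227 − 75×115
So 115⁻¹ ≡ −75 ≡ 152 (mod 227).

152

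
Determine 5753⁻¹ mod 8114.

Apply the Euclidean algorithm and back-substitute:
8114 = 1×5753 + 2361
5753 = 2×2361 + 1031
2361 = 2×1031 + 299
1031 = 3×299 + 134
299 = 2×134 + 31
134 = 4×31 + 10
31 = 3×10 + 1
10 = 10×1 + 0
gcd(5753, 8114) = 1, so the inverse exists.
Back-substitute for 1:
1 = 1×31 − 3×10
  = −3×134 + 13×31
  = 13×299 − 29×134
  = −29×1031 + 100×299
  = 100×2361 − 229×1031
  = −229×5753 + 558×2361
  = 558×8114 − 787×5753
So 5753⁻¹ ≡ −787 ≡ 7327 (mod 8114).

7327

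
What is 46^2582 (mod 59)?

By square-and-multiply:
2582 in binary is 101000010110, i.e. 2582 = 2048 + 512 + 16 + 4 + 2.
46^1 ≡ 46 (mod 59)
46^2 ≡ 46^2 = 2116 ≡ 51 (mod 59)
46^4 ≡ 51^2 = 2601 ≡ 5 (mod 59)
46^8 ≡ 5^2 = 25 (mod 59)
46^16 ≡ 25^2 = 625 ≡ 35 (mod 59)
46^32 ≡ 35^2 = 1225 ≡ 45 (mod 59)
46^64 ≡ 45^2 = 2025 ≡ 19 (mod 59)
46^128 ≡ 19^2 = 361 ≡ 7 (mod 59)
46^256 ≡ 7^2 = 49 (mod 59)
46^512 ≡ 49^2 = 2401 ≡ 41 (mod 59)
46^1024 ≡ 41^2 = 1681 ≡ 29 (mod 59)
46^2048 ≡ 29^2 = 841 ≡ 15 (mod 59)
46^2582 = 46^2048 * 46^512 * 46^16 * 46^4 * 46^2 ≡ 15 * 41 * 35 * 5 * 51 (mod 59).
Accumulate the product:
15 * 41 = 615 ≡ 25
25 * 35 = 875 ≡ 49
49 * 5 = 245 ≡ 9
9 * 51 = 459 ≡ 46

46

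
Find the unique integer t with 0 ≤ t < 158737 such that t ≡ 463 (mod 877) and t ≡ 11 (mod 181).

877⁻¹ mod 181: 877·84 ≡ 1 (mod 181), so 877⁻¹ ≡ 84.
t = 463 + 877·((11 − 463)·84 mod 181) = 463 + 877·42 = 37297.

37297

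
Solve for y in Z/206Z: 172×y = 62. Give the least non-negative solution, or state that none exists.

gcd(172, 206) = 2, and 2 | 62, so solutions exist.
Divide through by 2: 86×y ≡ 31 (mod 103).
86⁻¹ ≡ 6 (mod 103).
y ≡ 6×31 ≡ 83 (mod 103).
The smallest non-negative solution is y = 83.

83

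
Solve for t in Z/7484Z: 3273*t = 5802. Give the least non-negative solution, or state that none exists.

2094

gcd(3273, 7484) = 1, so a unique solution mod 7484 exists.
3273⁻¹ ≡ 7109 (mod 7484).
t ≡ 7109*5802 ≡ 2094 (mod 7484).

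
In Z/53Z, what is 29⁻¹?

11

53 = 1×29 + 24
29 = 1×24 + 5
24 = 4×5 + 4
5 = 1×4 + 1
4 = 4×1 + 0
gcd(29, 53) = 1, so the inverse exists.
Back-substitute for 1:
1 = 1×5 − 1×4
  = −1×24 + 5×5
  = 5×29 − 6×24
  = −6×53 + 11×29
So 29⁻¹ ≡ 11 (mod 53).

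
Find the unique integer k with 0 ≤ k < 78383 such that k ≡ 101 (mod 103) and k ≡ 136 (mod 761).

103⁻¹ mod 761: 103×133 ≡ 1 (mod 761), so 103⁻¹ ≡ 133.
k = 101 + 103×((136 − 101)×133 mod 761) = 101 + 103×89 = 9268.
Check: 9268 mod 103 = 101, 9268 mod 761 = 136. ✓

9268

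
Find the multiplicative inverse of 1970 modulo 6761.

1438

6761 = 3*1970 + 851
1970 = 2*851 + 268
851 = 3*268 + 47
268 = 5*47 + 33
47 = 1*33 + 14
33 = 2*14 + 5
14 = 2*5 + 4
5 = 1*4 + 1
4 = 4*1 + 0
gcd(1970, 6761) = 1, so the inverse exists.
Back-substitute for 1:
1 = 1*5 − 1*4
  = −1*14 + 3*5
  = 3*33 − 7*14
  = −7*47 + 10*33
  = 10*268 − 57*47
  = −57*851 + 181*268
  = 181*1970 − 419*851
  = −419*6761 + 1438*1970
So 1970⁻¹ ≡ 1438 (mod 6761).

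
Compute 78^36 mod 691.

567

78^1 ≡ 78 (mod 691)
78^2 ≡ 78^2 = 6084 ≡ 556 (mod 691)
78^4 ≡ 556^2 = 309136 ≡ 259 (mod 691)
78^8 ≡ 259^2 = 67081 ≡ 54 (mod 691)
78^16 ≡ 54^2 = 2916 ≡ 152 (mod 691)
78^32 ≡ 152^2 = 23104 ≡ 301 (mod 691)
78^36 = 78^32 * 78^4 ≡ 301 * 259 (mod 691).
301 * 259 = 77959 ≡ 567 (mod 691).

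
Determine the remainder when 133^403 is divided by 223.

Using repeated squaring:
133^1 ≡ 133 (mod 223)
133^2 ≡ 133^2 = 17689 ≡ 72 (mod 223)
133^4 ≡ 72^2 = 5184 ≡ 55 (mod 223)
133^8 ≡ 55^2 = 3025 ≡ 126 (mod 223)
133^16 ≡ 126^2 = 15876 ≡ 43 (mod 223)
133^32 ≡ 43^2 = 1849 ≡ 65 (mod 223)
133^64 ≡ 65^2 = 4225 ≡ 211 (mod 223)
133^128 ≡ 211^2 = 44521 ≡ 144 (mod 223)
133^256 ≡ 144^2 = 20736 ≡ 220 (mod 223)
133^403 = 133^256 × 133^128 × 133^16 × 133^2 × 133^1 ≡ 220 × 144 × 43 × 72 × 133 (mod 223).
Accumulate the product:
220 × 144 = 31680 ≡ 14
14 × 43 = 602 ≡ 156
156 × 72 = 11232 ≡ 82
82 × 133 = 10906 ≡ 202

202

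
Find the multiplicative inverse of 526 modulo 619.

619 = 1·526 + 93
526 = 5·93 + 61
93 = 1·61 + 32
61 = 1·32 + 29
32 = 1·29 + 3
29 = 9·3 + 2
3 = 1·2 + 1
2 = 2·1 + 0
gcd(526, 619) = 1, so the inverse exists.
Bézout: 1 = 181·619 − 213·526.
So 526⁻¹ ≡ −213 ≡ 406 (mod 619).

406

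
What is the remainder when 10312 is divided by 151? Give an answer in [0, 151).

44

10312 = 68*151 + 44, so 10312 ≡ 44 (mod 151).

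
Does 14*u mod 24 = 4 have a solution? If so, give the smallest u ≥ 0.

gcd(14, 24) = 2, and 2 | 4, so solutions exist.
Divide through by 2: 7*u = 2 (mod 12).
7⁻¹ ≡ 7 (mod 12).
u ≡ 7*2 ≡ 2 (mod 12).
The smallest non-negative solution is u = 2.

2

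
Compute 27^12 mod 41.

Using repeated squaring:
12 in binary is 1100, i.e. 12 = 8 + 4.
27^1 ≡ 27 (mod 41)
27^2 ≡ 27^2 = 729 ≡ 32 (mod 41)
27^4 ≡ 32^2 = 1024 ≡ 40 (mod 41)
27^8 ≡ 40^2 = 1600 ≡ 1 (mod 41)
27^12 = 27^8 × 27^4 ≡ 1 × 40 (mod 41).
1 × 40 = 40 ≡ 40 (mod 41).

40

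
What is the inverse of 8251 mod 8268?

1459

Apply the Euclidean algorithm and back-substitute:
8268 = 1×8251 + 17
8251 = 485×17 + 6
17 = 2×6 + 5
6 = 1×5 + 1
5 = 5×1 + 0
gcd(8251, 8268) = 1, so the inverse exists.
Bézout: 1 = −1456×8268 + 1459×8251.
So 8251⁻¹ ≡ 1459 (mod 8268).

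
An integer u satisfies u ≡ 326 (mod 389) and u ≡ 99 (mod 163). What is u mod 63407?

389⁻¹ mod 163: 389×44 ≡ 1 (mod 163), so 389⁻¹ ≡ 44.
u = 326 + 389×((99 − 326)×44 mod 163) = 326 + 389×118 = 46228.

46228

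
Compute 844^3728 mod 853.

3728 in binary is 111010010000, i.e. 3728 = 2048 + 1024 + 512 + 128 + 16.
844^1 ≡ 844 (mod 853)
844^2 ≡ 844^2 = 712336 ≡ 81 (mod 853)
844^4 ≡ 81^2 = 6561 ≡ 590 (mod 853)
844^8 ≡ 590^2 = 348100 ≡ 76 (mod 853)
844^16 ≡ 76^2 = 5776 ≡ 658 (mod 853)
844^32 ≡ 658^2 = 432964 ≡ 493 (mod 853)
844^64 ≡ 493^2 = 243049 ≡ 797 (mod 853)
844^128 ≡ 797^2 = 635209 ≡ 577 (mod 853)
844^256 ≡ 577^2 = 332929 ≡ 259 (mod 853)
844^512 ≡ 259^2 = 67081 ≡ 547 (mod 853)
844^1024 ≡ 547^2 = 299209 ≡ 659 (mod 853)
844^2048 ≡ 659^2 = 434281 ≡ 104 (mod 853)
844^3728 = 844^2048 * 844^1024 * 844^512 * 844^128 * 844^16 ≡ 104 * 659 * 547 * 577 * 658 (mod 853).
Accumulate the product:
104 * 659 = 68536 ≡ 296
296 * 547 = 161912 ≡ 695
695 * 577 = 401015 ≡ 105
105 * 658 = 69090 ≡ 850

850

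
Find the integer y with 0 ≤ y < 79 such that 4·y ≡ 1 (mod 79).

20

79 = 19*4 + 3
4 = 1*3 + 1
3 = 3*1 + 0
gcd(4, 79) = 1, so the inverse exists.
Back-substitute for 1:
1 = 1*4 − 1*3
  = −1*79 + 20*4
So 4⁻¹ ≡ 20 (mod 79).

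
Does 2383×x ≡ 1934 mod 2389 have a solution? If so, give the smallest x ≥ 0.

474

gcd(2383, 2389) = 1, so a unique solution mod 2389 exists.
2383⁻¹ ≡ 398 (mod 2389).
x ≡ 398×1934 ≡ 474 (mod 2389).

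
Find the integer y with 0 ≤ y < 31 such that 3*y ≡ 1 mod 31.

Run the extended Euclidean algorithm:
31 = 10×3 + 1
3 = 3×1 + 0
gcd(3, 31) = 1, so the inverse exists.
Bézout: 1 = 1×31 − 10×3.
So 3⁻¹ ≡ −10 ≡ 21 (mod 31).

21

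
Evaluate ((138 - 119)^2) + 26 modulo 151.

138 - 119 = 19
(19)^2 ≡ 59 (mod 151)
59 + 26 = 85

85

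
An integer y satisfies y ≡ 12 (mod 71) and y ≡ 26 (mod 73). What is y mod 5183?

71⁻¹ mod 73: 71*36 ≡ 1 (mod 73), so 71⁻¹ ≡ 36.
y = 12 + 71*((26 − 12)*36 mod 73) = 12 + 71*66 = 4698.
Check: 4698 mod 71 = 12, 4698 mod 73 = 26. ✓

4698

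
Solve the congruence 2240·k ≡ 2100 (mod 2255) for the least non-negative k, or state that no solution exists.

gcd(2240, 2255) = 5, and 5 | 2100, so solutions exist.
Divide through by 5: 448·k = 420 (mod 451).
448⁻¹ ≡ 150 (mod 451).
k ≡ 150·420 ≡ 311 (mod 451).
The smallest non-negative solution is k = 311.

311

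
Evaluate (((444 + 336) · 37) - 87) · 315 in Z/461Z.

235

444 + 336 = 780 ≡ 319 (mod 461)
319 · 37 = 11803 ≡ 278 (mod 461)
278 - 87 = 191
191 · 315 = 60165 ≡ 235 (mod 461)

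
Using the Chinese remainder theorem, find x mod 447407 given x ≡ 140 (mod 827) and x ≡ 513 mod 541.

827⁻¹ mod 541: 827×384 ≡ 1 (mod 541), so 827⁻¹ ≡ 384.
x = 140 + 827×((513 − 140)×384 mod 541) = 140 + 827×408 = 337556.
Check: 337556 mod 827 = 140, 337556 mod 541 = 513. ✓

337556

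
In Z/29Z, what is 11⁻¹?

8

29 = 2·11 + 7
11 = 1·7 + 4
7 = 1·4 + 3
4 = 1·3 + 1
3 = 3·1 + 0
gcd(11, 29) = 1, so the inverse exists.
Back-substitute for 1:
1 = 1·4 − 1·3
  = −1·7 + 2·4
  = 2·11 − 3·7
  = −3·29 + 8·11
So 11⁻¹ ≡ 8 (mod 29).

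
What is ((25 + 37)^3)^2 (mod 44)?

4

25 + 37 = 62 ≡ 18 (mod 44)
(18)^3 ≡ 24 (mod 44)
(24)^2 ≡ 4 (mod 44)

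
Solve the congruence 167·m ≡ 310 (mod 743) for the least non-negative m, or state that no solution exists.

gcd(167, 743) = 1, so a unique solution mod 743 exists.
167⁻¹ ≡ 525 (mod 743).
m ≡ 525·310 ≡ 33 (mod 743).

33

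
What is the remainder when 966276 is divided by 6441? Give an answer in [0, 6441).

126

966276 = 150·6441 + 126, so 966276 ≡ 126 (mod 6441).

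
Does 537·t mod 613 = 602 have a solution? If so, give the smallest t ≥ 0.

gcd(537, 613) = 1, so a unique solution mod 613 exists.
537⁻¹ ≡ 492 (mod 613).
t ≡ 492·602 ≡ 105 (mod 613).

105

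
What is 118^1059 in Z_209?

106

Using repeated squaring:
1059 in binary is 10000100011, i.e. 1059 = 1024 + 32 + 2 + 1.
118^1 ≡ 118 (mod 209)
118^2 ≡ 118^2 = 13924 ≡ 130 (mod 209)
118^4 ≡ 130^2 = 16900 ≡ 180 (mod 209)
118^8 ≡ 180^2 = 32400 ≡ 5 (mod 209)
118^16 ≡ 5^2 = 25 (mod 209)
118^32 ≡ 25^2 = 625 ≡ 207 (mod 209)
118^64 ≡ 207^2 = 42849 ≡ 4 (mod 209)
118^128 ≡ 4^2 = 16 (mod 209)
118^256 ≡ 16^2 = 256 ≡ 47 (mod 209)
118^512 ≡ 47^2 = 2209 ≡ 119 (mod 209)
118^1024 ≡ 119^2 = 14161 ≡ 158 (mod 209)
118^1059 = 118^1024 · 118^32 · 118^2 · 118^1 ≡ 158 · 207 · 130 · 118 (mod 209).
Accumulate the product:
158 · 207 = 32706 ≡ 102
102 · 130 = 13260 ≡ 93
93 · 118 = 10974 ≡ 106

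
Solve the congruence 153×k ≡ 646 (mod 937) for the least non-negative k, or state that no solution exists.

733

gcd(153, 937) = 1, so a unique solution mod 937 exists.
153⁻¹ ≡ 49 (mod 937).
k ≡ 49×646 ≡ 733 (mod 937).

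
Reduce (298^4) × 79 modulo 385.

134

(298)^4 ≡ 221 (mod 385)
221 × 79 = 17459 ≡ 134 (mod 385)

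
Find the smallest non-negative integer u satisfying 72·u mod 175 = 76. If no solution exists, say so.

108

gcd(72, 175) = 1, so a unique solution mod 175 exists.
72⁻¹ ≡ 158 (mod 175).
u ≡ 158·76 ≡ 108 (mod 175).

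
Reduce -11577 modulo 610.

13

-11577 = -19·610 + 13, so -11577 ≡ 13 (mod 610).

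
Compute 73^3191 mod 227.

3191 in binary is 110001110111, i.e. 3191 = 2048 + 1024 + 64 + 32 + 16 + 4 + 2 + 1.
73^1 ≡ 73 (mod 227)
73^2 ≡ 73^2 = 5329 ≡ 108 (mod 227)
73^4 ≡ 108^2 = 11664 ≡ 87 (mod 227)
73^8 ≡ 87^2 = 7569 ≡ 78 (mod 227)
73^16 ≡ 78^2 = 6084 ≡ 182 (mod 227)
73^32 ≡ 182^2 = 33124 ≡ 209 (mod 227)
73^64 ≡ 209^2 = 43681 ≡ 97 (mod 227)
73^128 ≡ 97^2 = 9409 ≡ 102 (mod 227)
73^256 ≡ 102^2 = 10404 ≡ 189 (mod 227)
73^512 ≡ 189^2 = 35721 ≡ 82 (mod 227)
73^1024 ≡ 82^2 = 6724 ≡ 141 (mod 227)
73^2048 ≡ 141^2 = 19881 ≡ 132 (mod 227)
73^3191 = 73^2048 · 73^1024 · 73^64 · 73^32 · 73^16 · 73^4 · 73^2 · 73^1 ≡ 132 · 141 · 97 · 209 · 182 · 87 · 108 · 73 (mod 227).
Accumulate the product:
132 · 141 = 18612 ≡ 225
225 · 97 = 21825 ≡ 33
33 · 209 = 6897 ≡ 87
87 · 182 = 15834 ≡ 171
171 · 87 = 14877 ≡ 122
122 · 108 = 13176 ≡ 10
10 · 73 = 730 ≡ 49

49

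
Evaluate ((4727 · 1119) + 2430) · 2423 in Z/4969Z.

2583

4727 · 1119 = 5289513 ≡ 2497 (mod 4969)
2497 + 2430 = 4927
4927 · 2423 = 11938121 ≡ 2583 (mod 4969)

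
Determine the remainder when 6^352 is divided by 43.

6

Using repeated squaring:
352 in binary is 101100000, i.e. 352 = 256 + 64 + 32.
6^1 ≡ 6 (mod 43)
6^2 ≡ 6^2 = 36 (mod 43)
6^4 ≡ 36^2 = 1296 ≡ 6 (mod 43)
6^8 ≡ 6^2 = 36 (mod 43)
6^16 ≡ 36^2 = 1296 ≡ 6 (mod 43)
6^32 ≡ 6^2 = 36 (mod 43)
6^64 ≡ 36^2 = 1296 ≡ 6 (mod 43)
6^128 ≡ 6^2 = 36 (mod 43)
6^256 ≡ 36^2 = 1296 ≡ 6 (mod 43)
6^352 = 6^256 * 6^64 * 6^32 ≡ 6 * 6 * 36 (mod 43).
Accumulate the product:
6 * 6 = 36
36 * 36 = 1296 ≡ 6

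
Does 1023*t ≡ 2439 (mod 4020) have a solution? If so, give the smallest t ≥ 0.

gcd(1023, 4020) = 3, and 3 | 2439, so solutions exist.
Divide through by 3: 341*t ≡ 813 (mod 1340).
341⁻¹ ≡ 1061 (mod 1340).
t ≡ 1061*813 ≡ 973 (mod 1340).
The smallest non-negative solution is t = 973.

973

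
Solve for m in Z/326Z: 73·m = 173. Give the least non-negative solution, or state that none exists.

gcd(73, 326) = 1, so a unique solution mod 326 exists.
73⁻¹ ≡ 67 (mod 326).
m ≡ 67·173 ≡ 181 (mod 326).

181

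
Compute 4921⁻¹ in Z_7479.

652

By the extended Euclidean algorithm:
7479 = 1·4921 + 2558
4921 = 1·2558 + 2363
2558 = 1·2363 + 195
2363 = 12·195 + 23
195 = 8·23 + 11
23 = 2·11 + 1
11 = 11·1 + 0
gcd(4921, 7479) = 1, so the inverse exists.
Back-substitute for 1:
1 = 1·23 − 2·11
  = −2·195 + 17·23
  = 17·2363 − 206·195
  = −206·2558 + 223·2363
  = 223·4921 − 429·2558
  = −429·7479 + 652·4921
So 4921⁻¹ ≡ 652 (mod 7479).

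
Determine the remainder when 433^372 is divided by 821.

113

Using repeated squaring:
372 in binary is 101110100, i.e. 372 = 256 + 64 + 32 + 16 + 4.
433^1 ≡ 433 (mod 821)
433^2 ≡ 433^2 = 187489 ≡ 301 (mod 821)
433^4 ≡ 301^2 = 90601 ≡ 291 (mod 821)
433^8 ≡ 291^2 = 84681 ≡ 118 (mod 821)
433^16 ≡ 118^2 = 13924 ≡ 788 (mod 821)
433^32 ≡ 788^2 = 620944 ≡ 268 (mod 821)
433^64 ≡ 268^2 = 71824 ≡ 397 (mod 821)
433^128 ≡ 397^2 = 157609 ≡ 798 (mod 821)
433^256 ≡ 798^2 = 636804 ≡ 529 (mod 821)
433^372 = 433^256 * 433^64 * 433^32 * 433^16 * 433^4 ≡ 529 * 397 * 268 * 788 * 291 (mod 821).
Accumulate the product:
529 * 397 = 210013 ≡ 658
658 * 268 = 176344 ≡ 650
650 * 788 = 512200 ≡ 717
717 * 291 = 208647 ≡ 113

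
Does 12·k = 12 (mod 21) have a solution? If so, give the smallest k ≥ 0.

gcd(12, 21) = 3, and 3 | 12, so solutions exist.
Divide through by 3: 4·k mod 7 = 4.
4⁻¹ ≡ 2 (mod 7).
k ≡ 2·4 ≡ 1 (mod 7).
The smallest non-negative solution is k = 1.

1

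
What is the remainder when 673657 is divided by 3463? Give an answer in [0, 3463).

1835

673657 = 194×3463 + 1835, so 673657 ≡ 1835 (mod 3463).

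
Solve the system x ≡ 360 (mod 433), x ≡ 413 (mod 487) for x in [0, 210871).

433⁻¹ mod 487: 433*9 ≡ 1 (mod 487), so 433⁻¹ ≡ 9.
x = 360 + 433*((413 − 360)*9 mod 487) = 360 + 433*477 = 206901.

206901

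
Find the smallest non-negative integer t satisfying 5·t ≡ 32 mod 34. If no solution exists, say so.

20

gcd(5, 34) = 1, so a unique solution mod 34 exists.
5⁻¹ ≡ 7 (mod 34).
t ≡ 7·32 ≡ 20 (mod 34).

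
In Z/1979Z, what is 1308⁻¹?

By the extended Euclidean algorithm:
1979 = 1*1308 + 671
1308 = 1*671 + 637
671 = 1*637 + 34
637 = 18*34 + 25
34 = 1*25 + 9
25 = 2*9 + 7
9 = 1*7 + 2
7 = 3*2 + 1
2 = 2*1 + 0
gcd(1308, 1979) = 1, so the inverse exists.
Back-substitute for 1:
1 = 1*7 − 3*2
  = −3*9 + 4*7
  = 4*25 − 11*9
  = −11*34 + 15*25
  = 15*637 − 281*34
  = −281*671 + 296*637
  = 296*1308 − 577*671
  = −577*1979 + 873*1308
So 1308⁻¹ ≡ 873 (mod 1979).

873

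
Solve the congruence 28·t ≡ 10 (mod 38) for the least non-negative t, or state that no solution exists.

gcd(28, 38) = 2, and 2 | 10, so solutions exist.
Divide through by 2: 14·t mod 19 = 5.
14⁻¹ ≡ 15 (mod 19).
t ≡ 15·5 ≡ 18 (mod 19).
The smallest non-negative solution is t = 18.

18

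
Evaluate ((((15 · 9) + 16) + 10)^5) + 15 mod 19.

15 · 9 = 135 ≡ 2 (mod 19)
2 + 16 = 18
18 + 10 = 28 ≡ 9 (mod 19)
(9)^5 ≡ 16 (mod 19)
16 + 15 = 31 ≡ 12 (mod 19)

12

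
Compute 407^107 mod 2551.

Compute successive squares:
107 in binary is 1101011, i.e. 107 = 64 + 32 + 8 + 2 + 1.
407^1 ≡ 407 (mod 2551)
407^2 ≡ 407^2 = 165649 ≡ 2385 (mod 2551)
407^4 ≡ 2385^2 = 5688225 ≡ 2046 (mod 2551)
407^8 ≡ 2046^2 = 4186116 ≡ 2476 (mod 2551)
407^16 ≡ 2476^2 = 6130576 ≡ 523 (mod 2551)
407^32 ≡ 523^2 = 273529 ≡ 572 (mod 2551)
407^64 ≡ 572^2 = 327184 ≡ 656 (mod 2551)
407^107 = 407^64 * 407^32 * 407^8 * 407^2 * 407^1 ≡ 656 * 572 * 2476 * 2385 * 407 (mod 2551).
Accumulate the product:
656 * 572 = 375232 ≡ 235
235 * 2476 = 581860 ≡ 232
232 * 2385 = 553320 ≡ 2304
2304 * 407 = 937728 ≡ 1511

1511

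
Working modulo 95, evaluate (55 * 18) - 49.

86

55 * 18 = 990 ≡ 40 (mod 95)
40 - 49 = -9 ≡ 86 (mod 95)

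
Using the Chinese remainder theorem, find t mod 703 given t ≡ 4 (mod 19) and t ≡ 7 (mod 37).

19⁻¹ mod 37: 19*2 ≡ 1 (mod 37), so 19⁻¹ ≡ 2.
t = 4 + 19*((7 − 4)*2 mod 37) = 4 + 19*6 = 118.

118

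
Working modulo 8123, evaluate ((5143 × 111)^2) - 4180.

7622

5143 × 111 = 570873 ≡ 2263 (mod 8123)
(2263)^2 ≡ 3679 (mod 8123)
3679 - 4180 = -501 ≡ 7622 (mod 8123)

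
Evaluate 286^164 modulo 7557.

1936

Using repeated squaring:
164 in binary is 10100100, i.e. 164 = 128 + 32 + 4.
286^1 ≡ 286 (mod 7557)
286^2 ≡ 286^2 = 81796 ≡ 6226 (mod 7557)
286^4 ≡ 6226^2 = 38763076 ≡ 3223 (mod 7557)
286^8 ≡ 3223^2 = 10387729 ≡ 4411 (mod 7557)
286^16 ≡ 4411^2 = 19456921 ≡ 5203 (mod 7557)
286^32 ≡ 5203^2 = 27071209 ≡ 2035 (mod 7557)
286^64 ≡ 2035^2 = 4141225 ≡ 7546 (mod 7557)
286^128 ≡ 7546^2 = 56942116 ≡ 121 (mod 7557)
286^164 = 286^128 * 286^32 * 286^4 ≡ 121 * 2035 * 3223 (mod 7557).
Accumulate the product:
121 * 2035 = 246235 ≡ 4411
4411 * 3223 = 14216653 ≡ 1936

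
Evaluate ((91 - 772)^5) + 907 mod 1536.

91 - 772 = -681 ≡ 855 (mod 1536)
(855)^5 ≡ 567 (mod 1536)
567 + 907 = 1474

1474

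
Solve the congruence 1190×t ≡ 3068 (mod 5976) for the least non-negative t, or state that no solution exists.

gcd(1190, 5976) = 2, and 2 | 3068, so solutions exist.
Divide through by 2: 595×t ≡ 1534 mod 2988.
595⁻¹ ≡ 919 (mod 2988).
t ≡ 919×1534 ≡ 2398 (mod 2988).
The smallest non-negative solution is t = 2398.

2398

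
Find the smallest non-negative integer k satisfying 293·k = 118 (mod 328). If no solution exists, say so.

6

gcd(293, 328) = 1, so a unique solution mod 328 exists.
293⁻¹ ≡ 253 (mod 328).
k ≡ 253·118 ≡ 6 (mod 328).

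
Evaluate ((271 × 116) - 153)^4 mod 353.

271 × 116 = 31436 ≡ 19 (mod 353)
19 - 153 = -134 ≡ 219 (mod 353)
(219)^4 ≡ 91 (mod 353)

91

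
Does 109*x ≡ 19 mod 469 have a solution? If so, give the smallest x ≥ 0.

gcd(109, 469) = 1, so a unique solution mod 469 exists.
109⁻¹ ≡ 142 (mod 469).
x ≡ 142*19 ≡ 353 (mod 469).

353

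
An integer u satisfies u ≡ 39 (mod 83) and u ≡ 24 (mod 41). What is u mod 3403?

83⁻¹ mod 41: 83×1 ≡ 1 (mod 41), so 83⁻¹ ≡ 1.
u = 39 + 83×((24 − 39)×1 mod 41) = 39 + 83×26 = 2197.
Check: 2197 mod 83 = 39, 2197 mod 41 = 24. ✓

2197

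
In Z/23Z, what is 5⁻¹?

14

By the extended Euclidean algorithm:
23 = 4×5 + 3
5 = 1×3 + 2
3 = 1×2 + 1
2 = 2×1 + 0
gcd(5, 23) = 1, so the inverse exists.
Bézout: 1 = 2×23 − 9×5.
So 5⁻¹ ≡ −9 ≡ 14 (mod 23).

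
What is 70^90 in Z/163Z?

85

Using repeated squaring:
70^1 ≡ 70 (mod 163)
70^2 ≡ 70^2 = 4900 ≡ 10 (mod 163)
70^4 ≡ 10^2 = 100 (mod 163)
70^8 ≡ 100^2 = 10000 ≡ 57 (mod 163)
70^16 ≡ 57^2 = 3249 ≡ 152 (mod 163)
70^32 ≡ 152^2 = 23104 ≡ 121 (mod 163)
70^64 ≡ 121^2 = 14641 ≡ 134 (mod 163)
70^90 = 70^64 * 70^16 * 70^8 * 70^2 ≡ 134 * 152 * 57 * 10 (mod 163).
Accumulate the product:
134 * 152 = 20368 ≡ 156
156 * 57 = 8892 ≡ 90
90 * 10 = 900 ≡ 85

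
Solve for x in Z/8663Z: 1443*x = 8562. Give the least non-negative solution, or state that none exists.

5319

gcd(1443, 8663) = 1, so a unique solution mod 8663 exists.
1443⁻¹ ≡ 3464 (mod 8663).
x ≡ 3464*8562 ≡ 5319 (mod 8663).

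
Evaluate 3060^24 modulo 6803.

2765

By square-and-multiply:
24 in binary is 11000, i.e. 24 = 16 + 8.
3060^1 ≡ 3060 (mod 6803)
3060^2 ≡ 3060^2 = 9363600 ≡ 2672 (mod 6803)
3060^4 ≡ 2672^2 = 7139584 ≡ 3237 (mod 6803)
3060^8 ≡ 3237^2 = 10478169 ≡ 1549 (mod 6803)
3060^16 ≡ 1549^2 = 2399401 ≡ 4745 (mod 6803)
3060^24 = 3060^16 × 3060^8 ≡ 4745 × 1549 (mod 6803).
4745 × 1549 = 7350005 ≡ 2765 (mod 6803).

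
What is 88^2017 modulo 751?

166

88^1 ≡ 88 (mod 751)
88^2 ≡ 88^2 = 7744 ≡ 234 (mod 751)
88^4 ≡ 234^2 = 54756 ≡ 684 (mod 751)
88^8 ≡ 684^2 = 467856 ≡ 734 (mod 751)
88^16 ≡ 734^2 = 538756 ≡ 289 (mod 751)
88^32 ≡ 289^2 = 83521 ≡ 160 (mod 751)
88^64 ≡ 160^2 = 25600 ≡ 66 (mod 751)
88^128 ≡ 66^2 = 4356 ≡ 601 (mod 751)
88^256 ≡ 601^2 = 361201 ≡ 721 (mod 751)
88^512 ≡ 721^2 = 519841 ≡ 149 (mod 751)
88^1024 ≡ 149^2 = 22201 ≡ 422 (mod 751)
88^2017 = 88^1024 * 88^512 * 88^256 * 88^128 * 88^64 * 88^32 * 88^1 ≡ 422 * 149 * 721 * 601 * 66 * 160 * 88 (mod 751).
Accumulate the product:
422 * 149 = 62878 ≡ 545
545 * 721 = 392945 ≡ 172
172 * 601 = 103372 ≡ 485
485 * 66 = 32010 ≡ 468
468 * 160 = 74880 ≡ 531
531 * 88 = 46728 ≡ 166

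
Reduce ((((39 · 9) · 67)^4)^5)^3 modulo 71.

20

39 · 9 = 351 ≡ 67 (mod 71)
67 · 67 = 4489 ≡ 16 (mod 71)
(16)^4 ≡ 3 (mod 71)
(3)^5 ≡ 30 (mod 71)
(30)^3 ≡ 20 (mod 71)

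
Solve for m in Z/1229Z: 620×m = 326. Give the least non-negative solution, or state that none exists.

171

gcd(620, 1229) = 1, so a unique solution mod 1229 exists.
620⁻¹ ≡ 894 (mod 1229).
m ≡ 894×326 ≡ 171 (mod 1229).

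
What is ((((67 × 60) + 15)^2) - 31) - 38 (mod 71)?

67 × 60 = 4020 ≡ 44 (mod 71)
44 + 15 = 59
(59)^2 ≡ 2 (mod 71)
2 - 31 = -29 ≡ 42 (mod 71)
42 - 38 = 4

4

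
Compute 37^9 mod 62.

Compute successive squares:
9 in binary is 1001, i.e. 9 = 8 + 1.
37^1 ≡ 37 (mod 62)
37^2 ≡ 37^2 = 1369 ≡ 5 (mod 62)
37^4 ≡ 5^2 = 25 (mod 62)
37^8 ≡ 25^2 = 625 ≡ 5 (mod 62)
37^9 = 37^8 * 37^1 ≡ 5 * 37 (mod 62).
5 * 37 = 185 ≡ 61 (mod 62).

61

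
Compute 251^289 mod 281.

226

Compute successive squares:
251^1 ≡ 251 (mod 281)
251^2 ≡ 251^2 = 63001 ≡ 57 (mod 281)
251^4 ≡ 57^2 = 3249 ≡ 158 (mod 281)
251^8 ≡ 158^2 = 24964 ≡ 236 (mod 281)
251^16 ≡ 236^2 = 55696 ≡ 58 (mod 281)
251^32 ≡ 58^2 = 3364 ≡ 273 (mod 281)
251^64 ≡ 273^2 = 74529 ≡ 64 (mod 281)
251^128 ≡ 64^2 = 4096 ≡ 162 (mod 281)
251^256 ≡ 162^2 = 26244 ≡ 111 (mod 281)
251^289 = 251^256 · 251^32 · 251^1 ≡ 111 · 273 · 251 (mod 281).
Accumulate the product:
111 · 273 = 30303 ≡ 236
236 · 251 = 59236 ≡ 226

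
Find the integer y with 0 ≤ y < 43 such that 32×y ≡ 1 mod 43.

43 = 1*32 + 11
32 = 2*11 + 10
11 = 1*10 + 1
10 = 10*1 + 0
gcd(32, 43) = 1, so the inverse exists.
Back-substitute for 1:
1 = 1*11 − 1*10
  = −1*32 + 3*11
  = 3*43 − 4*32
So 32⁻¹ ≡ −4 ≡ 39 (mod 43).

39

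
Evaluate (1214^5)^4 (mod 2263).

366

(1214)^5 ≡ 1141 (mod 2263)
(1141)^4 ≡ 366 (mod 2263)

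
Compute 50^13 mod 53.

Compute successive squares:
50^1 ≡ 50 (mod 53)
50^2 ≡ 50^2 = 2500 ≡ 9 (mod 53)
50^4 ≡ 9^2 = 81 ≡ 28 (mod 53)
50^8 ≡ 28^2 = 784 ≡ 42 (mod 53)
50^13 = 50^8 × 50^4 × 50^1 ≡ 42 × 28 × 50 (mod 53).
Accumulate the product:
42 × 28 = 1176 ≡ 10
10 × 50 = 500 ≡ 23

23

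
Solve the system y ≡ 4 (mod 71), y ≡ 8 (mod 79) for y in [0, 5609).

2773

71⁻¹ mod 79: 71*69 ≡ 1 (mod 79), so 71⁻¹ ≡ 69.
y = 4 + 71*((8 − 4)*69 mod 79) = 4 + 71*39 = 2773.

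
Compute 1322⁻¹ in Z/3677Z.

Run the extended Euclidean algorithm:
3677 = 2×1322 + 1033
1322 = 1×1033 + 289
1033 = 3×289 + 166
289 = 1×166 + 123
166 = 1×123 + 43
123 = 2×43 + 37
43 = 1×37 + 6
37 = 6×6 + 1
6 = 6×1 + 0
gcd(1322, 3677) = 1, so the inverse exists.
Bézout: 1 = −215×3677 + 598×1322.
So 1322⁻¹ ≡ 598 (mod 3677).

598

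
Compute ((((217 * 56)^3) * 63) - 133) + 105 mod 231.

119

217 * 56 = 12152 ≡ 140 (mod 231)
(140)^3 ≡ 182 (mod 231)
182 * 63 = 11466 ≡ 147 (mod 231)
147 - 133 = 14
14 + 105 = 119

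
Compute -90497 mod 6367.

5008

-90497 = -15·6367 + 5008, so -90497 ≡ 5008 (mod 6367).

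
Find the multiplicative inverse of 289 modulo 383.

110

Apply the Euclidean algorithm and back-substitute:
383 = 1×289 + 94
289 = 3×94 + 7
94 = 13×7 + 3
7 = 2×3 + 1
3 = 3×1 + 0
gcd(289, 383) = 1, so the inverse exists.
Bézout: 1 = −83×383 + 110×289.
So 289⁻¹ ≡ 110 (mod 383).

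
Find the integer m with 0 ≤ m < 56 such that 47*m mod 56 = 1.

Run the extended Euclidean algorithm:
56 = 1*47 + 9
47 = 5*9 + 2
9 = 4*2 + 1
2 = 2*1 + 0
gcd(47, 56) = 1, so the inverse exists.
Bézout: 1 = 21*56 − 25*47.
So 47⁻¹ ≡ −25 ≡ 31 (mod 56).

31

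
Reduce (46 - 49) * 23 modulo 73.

46 - 49 = -3 ≡ 70 (mod 73)
70 * 23 = 1610 ≡ 4 (mod 73)

4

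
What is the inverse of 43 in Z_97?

97 = 2·43 + 11
43 = 3·11 + 10
11 = 1·10 + 1
10 = 10·1 + 0
gcd(43, 97) = 1, so the inverse exists.
Back-substitute for 1:
1 = 1·11 − 1·10
  = −1·43 + 4·11
  = 4·97 − 9·43
So 43⁻¹ ≡ −9 ≡ 88 (mod 97).

88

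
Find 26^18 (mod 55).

Compute successive squares:
18 in binary is 10010, i.e. 18 = 16 + 2.
26^1 ≡ 26 (mod 55)
26^2 ≡ 26^2 = 676 ≡ 16 (mod 55)
26^4 ≡ 16^2 = 256 ≡ 36 (mod 55)
26^8 ≡ 36^2 = 1296 ≡ 31 (mod 55)
26^16 ≡ 31^2 = 961 ≡ 26 (mod 55)
26^18 = 26^16 · 26^2 ≡ 26 · 16 (mod 55).
26 · 16 = 416 ≡ 31 (mod 55).

31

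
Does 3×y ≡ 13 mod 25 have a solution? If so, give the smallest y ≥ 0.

21

gcd(3, 25) = 1, so a unique solution mod 25 exists.
3⁻¹ ≡ 17 (mod 25).
y ≡ 17×13 ≡ 21 (mod 25).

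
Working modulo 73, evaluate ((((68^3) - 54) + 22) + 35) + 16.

(68)^3 ≡ 21 (mod 73)
21 - 54 = -33 ≡ 40 (mod 73)
40 + 22 = 62
62 + 35 = 97 ≡ 24 (mod 73)
24 + 16 = 40

40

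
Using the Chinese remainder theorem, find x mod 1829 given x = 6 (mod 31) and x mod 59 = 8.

31⁻¹ mod 59: 31*40 ≡ 1 (mod 59), so 31⁻¹ ≡ 40.
x = 6 + 31*((8 − 6)*40 mod 59) = 6 + 31*21 = 657.

657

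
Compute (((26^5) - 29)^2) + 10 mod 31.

(26)^5 ≡ 6 (mod 31)
6 - 29 = -23 ≡ 8 (mod 31)
(8)^2 ≡ 2 (mod 31)
2 + 10 = 12

12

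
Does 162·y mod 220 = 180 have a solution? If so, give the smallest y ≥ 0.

gcd(162, 220) = 2, and 2 | 180, so solutions exist.
Divide through by 2: 81·y ≡ 90 (mod 110).
81⁻¹ ≡ 91 (mod 110).
y ≡ 91·90 ≡ 50 (mod 110).
The smallest non-negative solution is y = 50.

50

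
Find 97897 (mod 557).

422

97897 = 175×557 + 422, so 97897 ≡ 422 (mod 557).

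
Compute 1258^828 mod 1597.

59

828 in binary is 1100111100, i.e. 828 = 512 + 256 + 32 + 16 + 8 + 4.
1258^1 ≡ 1258 (mod 1597)
1258^2 ≡ 1258^2 = 1582564 ≡ 1534 (mod 1597)
1258^4 ≡ 1534^2 = 2353156 ≡ 775 (mod 1597)
1258^8 ≡ 775^2 = 600625 ≡ 153 (mod 1597)
1258^16 ≡ 153^2 = 23409 ≡ 1051 (mod 1597)
1258^32 ≡ 1051^2 = 1104601 ≡ 1074 (mod 1597)
1258^64 ≡ 1074^2 = 1153476 ≡ 442 (mod 1597)
1258^128 ≡ 442^2 = 195364 ≡ 530 (mod 1597)
1258^256 ≡ 530^2 = 280900 ≡ 1425 (mod 1597)
1258^512 ≡ 1425^2 = 2030625 ≡ 838 (mod 1597)
1258^828 = 1258^512 · 1258^256 · 1258^32 · 1258^16 · 1258^8 · 1258^4 ≡ 838 · 1425 · 1074 · 1051 · 153 · 775 (mod 1597).
Accumulate the product:
838 · 1425 = 1194150 ≡ 1191
1191 · 1074 = 1279134 ≡ 1534
1534 · 1051 = 1612234 ≡ 861
861 · 153 = 131733 ≡ 779
779 · 775 = 603725 ≡ 59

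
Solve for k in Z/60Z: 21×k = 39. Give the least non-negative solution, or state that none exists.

19

gcd(21, 60) = 3, and 3 | 39, so solutions exist.
Divide through by 3: 7×k ≡ 13 (mod 20).
7⁻¹ ≡ 3 (mod 20).
k ≡ 3×13 ≡ 19 (mod 20).
The smallest non-negative solution is k = 19.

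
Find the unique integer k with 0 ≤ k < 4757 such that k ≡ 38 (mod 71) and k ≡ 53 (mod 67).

71⁻¹ mod 67: 71×17 ≡ 1 (mod 67), so 71⁻¹ ≡ 17.
k = 38 + 71×((53 − 38)×17 mod 67) = 38 + 71×54 = 3872.

3872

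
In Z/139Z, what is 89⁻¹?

25

139 = 1·89 + 50
89 = 1·50 + 39
50 = 1·39 + 11
39 = 3·11 + 6
11 = 1·6 + 5
6 = 1·5 + 1
5 = 5·1 + 0
gcd(89, 139) = 1, so the inverse exists.
Bézout: 1 = −16·139 + 25·89.
So 89⁻¹ ≡ 25 (mod 139).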